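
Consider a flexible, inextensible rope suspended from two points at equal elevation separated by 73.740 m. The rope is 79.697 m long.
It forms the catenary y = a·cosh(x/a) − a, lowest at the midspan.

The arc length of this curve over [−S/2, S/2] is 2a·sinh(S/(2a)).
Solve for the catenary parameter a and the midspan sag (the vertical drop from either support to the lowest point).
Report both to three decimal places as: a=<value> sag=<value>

a=53.589 sag=13.192

seed: a₀ = √(S³/(24(L−S))) = √(73.740³/(24·5.957)) = 52.958452
iter 1: u=0.696206  f(a)=+1.460e-01  f'(a)=-2.361e-01  a ← 52.958452 − (+1.460e-01/-2.361e-01) = 53.577125
iter 2: u=0.688167  f(a)=+2.599e-03  f'(a)=-2.277e-01  a ← 53.577125 − (+2.599e-03/-2.277e-01) = 53.588536
iter 3: u=0.688020  f(a)=+8.558e-07  f'(a)=-2.276e-01  a ← 53.588536 − (+8.558e-07/-2.276e-01) = 53.588540
iter 4: u=0.688020  f(a)=+8.527e-14  f'(a)=-2.276e-01  a ← 53.588540 − (+8.527e-14/-2.276e-01) = 53.588540
converged: |Δa| < 1e-12 after 4 iterations
sag = a·(cosh(S/(2a)) − 1) = 53.588540·(cosh(0.688020) − 1) = 13.191956
T_max/T_min = cosh(S/(2a)) = 1.246171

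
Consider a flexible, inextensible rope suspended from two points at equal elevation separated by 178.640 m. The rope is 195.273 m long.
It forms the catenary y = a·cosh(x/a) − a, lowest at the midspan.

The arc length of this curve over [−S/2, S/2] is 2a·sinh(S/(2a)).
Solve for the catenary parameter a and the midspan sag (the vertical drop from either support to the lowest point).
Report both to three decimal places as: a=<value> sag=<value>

a=121.137 sag=34.449

seed: a₀ = √(S³/(24(L−S))) = √(178.640³/(24·16.633)) = 119.502544
iter 1: u=0.747432  f(a)=+4.708e-01  f'(a)=-2.942e-01  a ← 119.502544 − (+4.708e-01/-2.942e-01) = 121.102735
iter 2: u=0.737556  f(a)=+9.624e-03  f'(a)=-2.823e-01  a ← 121.102735 − (+9.624e-03/-2.823e-01) = 121.136824
iter 3: u=0.737348  f(a)=+4.207e-06  f'(a)=-2.821e-01  a ← 121.136824 − (+4.207e-06/-2.821e-01) = 121.136839
iter 4: u=0.737348  f(a)=+7.958e-13  f'(a)=-2.821e-01  a ← 121.136839 − (+7.958e-13/-2.821e-01) = 121.136839
converged: |Δa| < 1e-12 after 4 iterations
sag = a·(cosh(S/(2a)) − 1) = 121.136839·(cosh(0.737348) − 1) = 34.449214
T_max/T_min = cosh(S/(2a)) = 1.284383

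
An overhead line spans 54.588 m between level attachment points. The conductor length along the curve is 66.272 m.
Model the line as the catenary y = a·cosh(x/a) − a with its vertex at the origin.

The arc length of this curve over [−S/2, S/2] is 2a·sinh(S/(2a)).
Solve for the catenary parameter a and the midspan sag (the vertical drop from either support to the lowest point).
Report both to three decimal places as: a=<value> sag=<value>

a=24.823 sag=16.580

seed: a₀ = √(S³/(24(L−S))) = √(54.588³/(24·11.684)) = 24.084874
iter 1: u=1.133242  f(a)=+7.736e-01  f'(a)=-1.101e+00  a ← 24.084874 − (+7.736e-01/-1.101e+00) = 24.787712
iter 2: u=1.101110  f(a)=+3.516e-02  f'(a)=-1.003e+00  a ← 24.787712 − (+3.516e-02/-1.003e+00) = 24.822772
iter 3: u=1.099555  f(a)=+8.025e-05  f'(a)=-9.981e-01  a ← 24.822772 − (+8.025e-05/-9.981e-01) = 24.822852
iter 4: u=1.099551  f(a)=+4.203e-10  f'(a)=-9.981e-01  a ← 24.822852 − (+4.203e-10/-9.981e-01) = 24.822852
iter 5: u=1.099551  f(a)=+0.000e+00  f'(a)=-9.981e-01  a ← 24.822852 − (+0.000e+00/-9.981e-01) = 24.822852
converged: |Δa| < 1e-12 after 5 iterations
sag = a·(cosh(S/(2a)) − 1) = 24.822852·(cosh(1.099551) − 1) = 16.579666
T_max/T_min = cosh(S/(2a)) = 1.667919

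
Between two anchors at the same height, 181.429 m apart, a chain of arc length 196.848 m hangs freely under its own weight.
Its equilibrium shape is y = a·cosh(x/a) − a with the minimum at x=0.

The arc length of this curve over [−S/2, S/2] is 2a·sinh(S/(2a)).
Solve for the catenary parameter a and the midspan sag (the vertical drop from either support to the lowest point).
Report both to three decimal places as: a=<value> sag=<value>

seed: a₀ = √(S³/(24(L−S))) = √(181.429³/(24·15.419)) = 127.035861
iter 1: u=0.714086  f(a)=+3.979e-01  f'(a)=-2.554e-01  a ← 127.035861 − (+3.979e-01/-2.554e-01) = 128.594188
iter 2: u=0.705432  f(a)=+7.441e-03  f'(a)=-2.459e-01  a ← 128.594188 − (+7.441e-03/-2.459e-01) = 128.624448
iter 3: u=0.705266  f(a)=+2.711e-06  f'(a)=-2.457e-01  a ← 128.624448 − (+2.711e-06/-2.457e-01) = 128.624459
iter 4: u=0.705266  f(a)=+3.411e-13  f'(a)=-2.457e-01  a ← 128.624459 − (+3.411e-13/-2.457e-01) = 128.624459
converged: |Δa| < 1e-12 after 4 iterations
sag = a·(cosh(S/(2a)) − 1) = 128.624459·(cosh(0.705266) − 1) = 33.337065
T_max/T_min = cosh(S/(2a)) = 1.259181

a=128.624 sag=33.337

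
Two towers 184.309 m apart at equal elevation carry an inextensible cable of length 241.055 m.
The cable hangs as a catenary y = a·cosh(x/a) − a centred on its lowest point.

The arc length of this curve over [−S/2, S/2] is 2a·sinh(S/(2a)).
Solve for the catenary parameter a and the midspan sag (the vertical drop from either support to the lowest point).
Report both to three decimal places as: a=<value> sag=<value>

seed: a₀ = √(S³/(24(L−S))) = √(184.309³/(24·56.746)) = 67.802634
iter 1: u=1.359158  f(a)=+5.478e+00  f'(a)=-2.004e+00  a ← 67.802634 − (+5.478e+00/-2.004e+00) = 70.535877
iter 2: u=1.306491  f(a)=+3.487e-01  f'(a)=-1.756e+00  a ← 70.535877 − (+3.487e-01/-1.756e+00) = 70.734376
iter 3: u=1.302825  f(a)=+1.625e-03  f'(a)=-1.740e+00  a ← 70.734376 − (+1.625e-03/-1.740e+00) = 70.735310
iter 4: u=1.302808  f(a)=+3.565e-08  f'(a)=-1.740e+00  a ← 70.735310 − (+3.565e-08/-1.740e+00) = 70.735310
iter 5: u=1.302808  f(a)=+2.842e-14  f'(a)=-1.740e+00  a ← 70.735310 − (+2.842e-14/-1.740e+00) = 70.735310
converged: |Δa| < 1e-12 after 5 iterations
sag = a·(cosh(S/(2a)) − 1) = 70.735310·(cosh(1.302808) − 1) = 69.015763
T_max/T_min = cosh(S/(2a)) = 1.975690

a=70.735 sag=69.016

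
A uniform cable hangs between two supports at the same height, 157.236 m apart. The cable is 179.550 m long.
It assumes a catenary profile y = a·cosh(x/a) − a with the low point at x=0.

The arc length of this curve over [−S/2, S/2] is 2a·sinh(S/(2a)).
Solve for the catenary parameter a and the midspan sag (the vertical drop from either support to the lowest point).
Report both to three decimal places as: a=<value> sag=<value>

seed: a₀ = √(S³/(24(L−S))) = √(157.236³/(24·22.314)) = 85.198833
iter 1: u=0.922759  f(a)=+9.695e-01  f'(a)=-5.698e-01  a ← 85.198833 − (+9.695e-01/-5.698e-01) = 86.900322
iter 2: u=0.904692  f(a)=+2.980e-02  f'(a)=-5.352e-01  a ← 86.900322 − (+2.980e-02/-5.352e-01) = 86.956005
iter 3: u=0.904112  f(a)=+3.015e-05  f'(a)=-5.342e-01  a ← 86.956005 − (+3.015e-05/-5.342e-01) = 86.956061
iter 4: u=0.904112  f(a)=+3.092e-11  f'(a)=-5.342e-01  a ← 86.956061 − (+3.092e-11/-5.342e-01) = 86.956061
converged: |Δa| < 1e-12 after 4 iterations
sag = a·(cosh(S/(2a)) − 1) = 86.956061·(cosh(0.904112) − 1) = 38.027567
T_max/T_min = cosh(S/(2a)) = 1.437319

a=86.956 sag=38.028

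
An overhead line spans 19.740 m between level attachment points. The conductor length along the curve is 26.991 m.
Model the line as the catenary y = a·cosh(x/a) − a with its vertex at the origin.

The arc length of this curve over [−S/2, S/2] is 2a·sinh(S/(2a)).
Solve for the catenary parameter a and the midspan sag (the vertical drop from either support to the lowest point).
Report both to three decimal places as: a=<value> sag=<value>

seed: a₀ = √(S³/(24(L−S))) = √(19.740³/(24·7.251)) = 6.648385
iter 1: u=1.484571  f(a)=+8.423e-01  f'(a)=-2.701e+00  a ← 6.648385 − (+8.423e-01/-2.701e+00) = 6.960174
iter 2: u=1.418068  f(a)=+6.288e-02  f'(a)=-2.312e+00  a ← 6.960174 − (+6.288e-02/-2.312e+00) = 6.987370
iter 3: u=1.412549  f(a)=+4.129e-04  f'(a)=-2.282e+00  a ← 6.987370 − (+4.129e-04/-2.282e+00) = 6.987551
iter 4: u=1.412512  f(a)=+1.806e-08  f'(a)=-2.281e+00  a ← 6.987551 − (+1.806e-08/-2.281e+00) = 6.987551
iter 5: u=1.412512  f(a)=+0.000e+00  f'(a)=-2.281e+00  a ← 6.987551 − (+0.000e+00/-2.281e+00) = 6.987551
converged: |Δa| < 1e-12 after 5 iterations
sag = a·(cosh(S/(2a)) − 1) = 6.987551·(cosh(1.412512) − 1) = 8.209632
T_max/T_min = cosh(S/(2a)) = 2.174894

a=6.988 sag=8.210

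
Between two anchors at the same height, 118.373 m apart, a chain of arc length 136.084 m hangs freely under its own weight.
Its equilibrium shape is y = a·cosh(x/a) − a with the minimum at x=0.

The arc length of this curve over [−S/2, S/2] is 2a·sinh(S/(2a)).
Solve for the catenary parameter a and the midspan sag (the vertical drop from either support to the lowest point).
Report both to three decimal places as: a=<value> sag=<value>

seed: a₀ = √(S³/(24(L−S))) = √(118.373³/(24·17.711)) = 62.467168
iter 1: u=0.947482  f(a)=+8.122e-01  f'(a)=-6.196e-01  a ← 62.467168 − (+8.122e-01/-6.196e-01) = 63.777956
iter 2: u=0.928009  f(a)=+2.627e-02  f'(a)=-5.801e-01  a ← 63.777956 − (+2.627e-02/-5.801e-01) = 63.823236
iter 3: u=0.927350  f(a)=+2.951e-05  f'(a)=-5.788e-01  a ← 63.823236 − (+2.951e-05/-5.788e-01) = 63.823287
iter 4: u=0.927350  f(a)=+3.735e-11  f'(a)=-5.788e-01  a ← 63.823287 − (+3.735e-11/-5.788e-01) = 63.823287
iter 5: u=0.927350  f(a)=+0.000e+00  f'(a)=-5.788e-01  a ← 63.823287 − (+0.000e+00/-5.788e-01) = 63.823287
converged: |Δa| < 1e-12 after 5 iterations
sag = a·(cosh(S/(2a)) − 1) = 63.823287·(cosh(0.927350) − 1) = 29.467258
T_max/T_min = cosh(S/(2a)) = 1.461701

a=63.823 sag=29.467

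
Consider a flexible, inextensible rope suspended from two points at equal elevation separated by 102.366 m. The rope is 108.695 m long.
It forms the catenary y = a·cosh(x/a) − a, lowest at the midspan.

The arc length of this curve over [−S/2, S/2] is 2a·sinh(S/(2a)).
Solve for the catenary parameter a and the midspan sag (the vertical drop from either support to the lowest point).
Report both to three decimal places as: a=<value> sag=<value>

seed: a₀ = √(S³/(24(L−S))) = √(102.366³/(24·6.329)) = 84.035044
iter 1: u=0.609067  f(a)=+1.184e-01  f'(a)=-1.563e-01  a ← 84.035044 − (+1.184e-01/-1.563e-01) = 84.792825
iter 2: u=0.603624  f(a)=+1.621e-03  f'(a)=-1.520e-01  a ← 84.792825 − (+1.621e-03/-1.520e-01) = 84.803487
iter 3: u=0.603548  f(a)=+3.131e-07  f'(a)=-1.520e-01  a ← 84.803487 − (+3.131e-07/-1.520e-01) = 84.803489
iter 4: u=0.603548  f(a)=+2.842e-14  f'(a)=-1.520e-01  a ← 84.803489 − (+2.842e-14/-1.520e-01) = 84.803489
converged: |Δa| < 1e-12 after 4 iterations
sag = a·(cosh(S/(2a)) − 1) = 84.803489·(cosh(0.603548) − 1) = 15.920304
T_max/T_min = cosh(S/(2a)) = 1.187732

a=84.803 sag=15.920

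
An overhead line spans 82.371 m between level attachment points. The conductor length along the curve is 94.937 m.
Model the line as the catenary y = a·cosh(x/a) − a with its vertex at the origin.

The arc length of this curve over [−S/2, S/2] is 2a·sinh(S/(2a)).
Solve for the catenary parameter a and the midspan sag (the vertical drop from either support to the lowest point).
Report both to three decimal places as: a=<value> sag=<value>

seed: a₀ = √(S³/(24(L−S))) = √(82.371³/(24·12.566)) = 43.048434
iter 1: u=0.956725  f(a)=+5.878e-01  f'(a)=-6.390e-01  a ← 43.048434 − (+5.878e-01/-6.390e-01) = 43.968264
iter 2: u=0.936710  f(a)=+1.937e-02  f'(a)=-5.975e-01  a ← 43.968264 − (+1.937e-02/-5.975e-01) = 44.000676
iter 3: u=0.936020  f(a)=+2.261e-05  f'(a)=-5.961e-01  a ← 44.000676 − (+2.261e-05/-5.961e-01) = 44.000714
iter 4: u=0.936019  f(a)=+3.092e-11  f'(a)=-5.961e-01  a ← 44.000714 − (+3.092e-11/-5.961e-01) = 44.000714
iter 5: u=0.936019  f(a)=+0.000e+00  f'(a)=-5.961e-01  a ← 44.000714 − (+0.000e+00/-5.961e-01) = 44.000714
converged: |Δa| < 1e-12 after 5 iterations
sag = a·(cosh(S/(2a)) − 1) = 44.000714·(cosh(0.936019) − 1) = 20.724253
T_max/T_min = cosh(S/(2a)) = 1.470998

a=44.001 sag=20.724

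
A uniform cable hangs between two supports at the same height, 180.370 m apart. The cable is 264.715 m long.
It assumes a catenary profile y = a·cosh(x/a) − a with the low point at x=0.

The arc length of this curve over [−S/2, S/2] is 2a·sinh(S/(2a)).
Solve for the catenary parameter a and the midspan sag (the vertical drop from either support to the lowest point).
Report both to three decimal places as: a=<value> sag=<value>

seed: a₀ = √(S³/(24(L−S))) = √(180.370³/(24·84.345)) = 53.840758
iter 1: u=1.675032  f(a)=+1.265e+01  f'(a)=-4.105e+00  a ← 53.840758 − (+1.265e+01/-4.105e+00) = 56.923458
iter 2: u=1.584320  f(a)=+1.168e+00  f'(a)=-3.379e+00  a ← 56.923458 − (+1.168e+00/-3.379e+00) = 57.269167
iter 3: u=1.574757  f(a)=+1.219e-02  f'(a)=-3.309e+00  a ← 57.269167 − (+1.219e-02/-3.309e+00) = 57.272851
iter 4: u=1.574655  f(a)=+1.358e-06  f'(a)=-3.308e+00  a ← 57.272851 − (+1.358e-06/-3.308e+00) = 57.272851
iter 5: u=1.574655  f(a)=+0.000e+00  f'(a)=-3.308e+00  a ← 57.272851 − (+0.000e+00/-3.308e+00) = 57.272851
converged: |Δa| < 1e-12 after 5 iterations
sag = a·(cosh(S/(2a)) − 1) = 57.272851·(cosh(1.574655) − 1) = 86.944649
T_max/T_min = cosh(S/(2a)) = 2.518078

a=57.273 sag=86.945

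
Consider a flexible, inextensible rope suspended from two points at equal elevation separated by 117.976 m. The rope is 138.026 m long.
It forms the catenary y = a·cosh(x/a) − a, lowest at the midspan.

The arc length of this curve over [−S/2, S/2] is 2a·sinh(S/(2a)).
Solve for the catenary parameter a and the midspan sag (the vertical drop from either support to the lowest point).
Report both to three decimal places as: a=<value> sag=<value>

a=59.850 sag=31.500

seed: a₀ = √(S³/(24(L−S))) = √(117.976³/(24·20.050)) = 58.415445
iter 1: u=1.009801  f(a)=+1.047e+00  f'(a)=-7.591e-01  a ← 58.415445 − (+1.047e+00/-7.591e-01) = 59.795341
iter 2: u=0.986498  f(a)=+3.826e-02  f'(a)=-7.045e-01  a ← 59.795341 − (+3.826e-02/-7.045e-01) = 59.849651
iter 3: u=0.985603  f(a)=+5.535e-05  f'(a)=-7.025e-01  a ← 59.849651 − (+5.535e-05/-7.025e-01) = 59.849730
iter 4: u=0.985602  f(a)=+1.162e-10  f'(a)=-7.025e-01  a ← 59.849730 − (+1.162e-10/-7.025e-01) = 59.849730
iter 5: u=0.985602  f(a)=+2.842e-14  f'(a)=-7.025e-01  a ← 59.849730 − (+2.842e-14/-7.025e-01) = 59.849730
converged: |Δa| < 1e-12 after 5 iterations
sag = a·(cosh(S/(2a)) − 1) = 59.849730·(cosh(0.985602) − 1) = 31.500061
T_max/T_min = cosh(S/(2a)) = 1.526319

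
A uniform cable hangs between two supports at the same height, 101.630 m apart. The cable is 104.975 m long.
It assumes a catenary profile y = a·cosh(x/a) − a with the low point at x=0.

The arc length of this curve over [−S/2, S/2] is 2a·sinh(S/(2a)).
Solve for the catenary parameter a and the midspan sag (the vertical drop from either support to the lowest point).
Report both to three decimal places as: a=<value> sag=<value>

seed: a₀ = √(S³/(24(L−S))) = √(101.630³/(24·3.345)) = 114.348167
iter 1: u=0.444388  f(a)=+3.318e-02  f'(a)=-5.967e-02  a ← 114.348167 − (+3.318e-02/-5.967e-02) = 114.904308
iter 2: u=0.442238  f(a)=+2.437e-04  f'(a)=-5.880e-02  a ← 114.904308 − (+2.437e-04/-5.880e-02) = 114.908452
iter 3: u=0.442222  f(a)=+1.335e-08  f'(a)=-5.879e-02  a ← 114.908452 − (+1.335e-08/-5.879e-02) = 114.908452
iter 4: u=0.442222  f(a)=+0.000e+00  f'(a)=-5.879e-02  a ← 114.908452 − (+0.000e+00/-5.879e-02) = 114.908452
converged: |Δa| < 1e-12 after 4 iterations
sag = a·(cosh(S/(2a)) − 1) = 114.908452·(cosh(0.442222) − 1) = 11.420048
T_max/T_min = cosh(S/(2a)) = 1.099384

a=114.908 sag=11.420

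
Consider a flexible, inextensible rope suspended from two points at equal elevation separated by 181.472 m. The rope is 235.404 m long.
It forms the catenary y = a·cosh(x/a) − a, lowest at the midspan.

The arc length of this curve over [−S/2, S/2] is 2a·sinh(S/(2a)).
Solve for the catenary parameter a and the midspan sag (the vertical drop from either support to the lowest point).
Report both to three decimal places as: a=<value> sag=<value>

a=70.792 sag=66.559

seed: a₀ = √(S³/(24(L−S))) = √(181.472³/(24·53.932)) = 67.949389
iter 1: u=1.335347  f(a)=+5.018e+00  f'(a)=-1.889e+00  a ← 67.949389 − (+5.018e+00/-1.889e+00) = 70.605522
iter 2: u=1.285112  f(a)=+3.092e-01  f'(a)=-1.663e+00  a ← 70.605522 − (+3.092e-01/-1.663e+00) = 70.791484
iter 3: u=1.281736  f(a)=+1.345e-03  f'(a)=-1.648e+00  a ← 70.791484 − (+1.345e-03/-1.648e+00) = 70.792300
iter 4: u=1.281721  f(a)=+2.569e-08  f'(a)=-1.648e+00  a ← 70.792300 − (+2.569e-08/-1.648e+00) = 70.792300
iter 5: u=1.281721  f(a)=+0.000e+00  f'(a)=-1.648e+00  a ← 70.792300 − (+0.000e+00/-1.648e+00) = 70.792300
converged: |Δa| < 1e-12 after 5 iterations
sag = a·(cosh(S/(2a)) − 1) = 70.792300·(cosh(1.281721) − 1) = 66.558749
T_max/T_min = cosh(S/(2a)) = 1.940198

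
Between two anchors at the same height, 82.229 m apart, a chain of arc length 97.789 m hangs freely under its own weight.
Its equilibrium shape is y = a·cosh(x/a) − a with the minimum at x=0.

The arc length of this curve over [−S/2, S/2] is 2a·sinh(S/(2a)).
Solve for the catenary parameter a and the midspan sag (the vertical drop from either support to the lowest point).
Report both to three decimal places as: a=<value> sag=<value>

seed: a₀ = √(S³/(24(L−S))) = √(82.229³/(24·15.560)) = 38.585763
iter 1: u=1.065535  f(a)=+9.076e-01  f'(a)=-9.019e-01  a ← 38.585763 − (+9.076e-01/-9.019e-01) = 39.592080
iter 2: u=1.038453  f(a)=+3.672e-02  f'(a)=-8.302e-01  a ← 39.592080 − (+3.672e-02/-8.302e-01) = 39.636305
iter 3: u=1.037294  f(a)=+6.571e-05  f'(a)=-8.273e-01  a ← 39.636305 − (+6.571e-05/-8.273e-01) = 39.636384
iter 4: u=1.037292  f(a)=+2.112e-10  f'(a)=-8.273e-01  a ← 39.636384 − (+2.112e-10/-8.273e-01) = 39.636384
iter 5: u=1.037292  f(a)=-2.842e-14  f'(a)=-8.273e-01  a ← 39.636384 − (-2.842e-14/-8.273e-01) = 39.636384
converged: |Δa| < 1e-12 after 5 iterations
sag = a·(cosh(S/(2a)) − 1) = 39.636384·(cosh(1.037292) − 1) = 23.305773
T_max/T_min = cosh(S/(2a)) = 1.587989

a=39.636 sag=23.306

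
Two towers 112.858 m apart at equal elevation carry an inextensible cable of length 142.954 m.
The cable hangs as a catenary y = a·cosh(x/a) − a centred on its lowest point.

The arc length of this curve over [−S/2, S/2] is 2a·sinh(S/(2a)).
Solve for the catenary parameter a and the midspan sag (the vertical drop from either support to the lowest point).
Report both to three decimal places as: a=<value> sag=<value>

seed: a₀ = √(S³/(24(L−S))) = √(112.858³/(24·30.096)) = 44.610646
iter 1: u=1.264922  f(a)=+2.502e+00  f'(a)=-1.578e+00  a ← 44.610646 − (+2.502e+00/-1.578e+00) = 46.196020
iter 2: u=1.221512  f(a)=+1.395e-01  f'(a)=-1.406e+00  a ← 46.196020 − (+1.395e-01/-1.406e+00) = 46.295241
iter 3: u=1.218894  f(a)=+4.909e-04  f'(a)=-1.396e+00  a ← 46.295241 − (+4.909e-04/-1.396e+00) = 46.295592
iter 4: u=1.218885  f(a)=+6.123e-09  f'(a)=-1.396e+00  a ← 46.295592 − (+6.123e-09/-1.396e+00) = 46.295592
iter 5: u=1.218885  f(a)=-2.842e-14  f'(a)=-1.396e+00  a ← 46.295592 − (-2.842e-14/-1.396e+00) = 46.295592
converged: |Δa| < 1e-12 after 5 iterations
sag = a·(cosh(S/(2a)) − 1) = 46.295592·(cosh(1.218885) − 1) = 38.864512
T_max/T_min = cosh(S/(2a)) = 1.839486

a=46.296 sag=38.865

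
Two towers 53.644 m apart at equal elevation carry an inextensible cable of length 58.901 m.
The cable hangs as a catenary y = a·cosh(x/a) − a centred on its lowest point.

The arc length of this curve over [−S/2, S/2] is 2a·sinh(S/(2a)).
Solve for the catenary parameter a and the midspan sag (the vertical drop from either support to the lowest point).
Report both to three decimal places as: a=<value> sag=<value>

a=35.482 sag=10.630

seed: a₀ = √(S³/(24(L−S))) = √(53.644³/(24·5.257)) = 34.978978
iter 1: u=0.766803  f(a)=+1.567e-01  f'(a)=-3.186e-01  a ← 34.978978 − (+1.567e-01/-3.186e-01) = 35.470879
iter 2: u=0.756170  f(a)=+3.367e-03  f'(a)=-3.051e-01  a ← 35.470879 − (+3.367e-03/-3.051e-01) = 35.481917
iter 3: u=0.755934  f(a)=+1.630e-06  f'(a)=-3.048e-01  a ← 35.481917 − (+1.630e-06/-3.048e-01) = 35.481922
iter 4: u=0.755934  f(a)=+3.837e-13  f'(a)=-3.048e-01  a ← 35.481922 − (+3.837e-13/-3.048e-01) = 35.481922
converged: |Δa| < 1e-12 after 4 iterations
sag = a·(cosh(S/(2a)) − 1) = 35.481922·(cosh(0.755934) − 1) = 10.629885
T_max/T_min = cosh(S/(2a)) = 1.299586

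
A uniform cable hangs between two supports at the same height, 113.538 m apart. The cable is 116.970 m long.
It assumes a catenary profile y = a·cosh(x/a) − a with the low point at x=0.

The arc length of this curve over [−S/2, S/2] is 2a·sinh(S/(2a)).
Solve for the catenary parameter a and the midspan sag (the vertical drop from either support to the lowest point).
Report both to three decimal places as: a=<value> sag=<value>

a=133.901 sag=12.215

seed: a₀ = √(S³/(24(L−S))) = √(113.538³/(24·3.432)) = 133.300752
iter 1: u=0.425872  f(a)=+3.126e-02  f'(a)=-5.243e-02  a ← 133.300752 − (+3.126e-02/-5.243e-02) = 133.896894
iter 2: u=0.423975  f(a)=+2.109e-04  f'(a)=-5.173e-02  a ← 133.896894 − (+2.109e-04/-5.173e-02) = 133.900971
iter 3: u=0.423963  f(a)=+9.750e-09  f'(a)=-5.172e-02  a ← 133.900971 − (+9.750e-09/-5.172e-02) = 133.900972
iter 4: u=0.423963  f(a)=-1.421e-14  f'(a)=-5.172e-02  a ← 133.900972 − (-1.421e-14/-5.172e-02) = 133.900972
converged: |Δa| < 1e-12 after 4 iterations
sag = a·(cosh(S/(2a)) − 1) = 133.900972·(cosh(0.423963) − 1) = 12.215302
T_max/T_min = cosh(S/(2a)) = 1.091226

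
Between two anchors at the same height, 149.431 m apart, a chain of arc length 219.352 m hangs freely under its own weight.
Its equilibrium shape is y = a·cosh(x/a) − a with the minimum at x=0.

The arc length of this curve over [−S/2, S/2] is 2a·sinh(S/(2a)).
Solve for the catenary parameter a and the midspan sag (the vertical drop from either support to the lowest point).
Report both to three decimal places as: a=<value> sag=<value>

seed: a₀ = √(S³/(24(L−S))) = √(149.431³/(24·69.921)) = 44.591452
iter 1: u=1.675557  f(a)=+1.050e+01  f'(a)=-4.110e+00  a ← 44.591452 − (+1.050e+01/-4.110e+00) = 47.145865
iter 2: u=1.584773  f(a)=+9.696e-01  f'(a)=-3.382e+00  a ← 47.145865 − (+9.696e-01/-3.382e+00) = 47.432516
iter 3: u=1.575196  f(a)=+1.013e-02  f'(a)=-3.312e+00  a ← 47.432516 − (+1.013e-02/-3.312e+00) = 47.435575
iter 4: u=1.575094  f(a)=+1.132e-06  f'(a)=-3.311e+00  a ← 47.435575 − (+1.132e-06/-3.311e+00) = 47.435575
iter 5: u=1.575094  f(a)=+2.842e-14  f'(a)=-3.311e+00  a ← 47.435575 − (+2.842e-14/-3.311e+00) = 47.435575
converged: |Δa| < 1e-12 after 5 iterations
sag = a·(cosh(S/(2a)) − 1) = 47.435575·(cosh(1.575094) − 1) = 72.059022
T_max/T_min = cosh(S/(2a)) = 2.519092

a=47.436 sag=72.059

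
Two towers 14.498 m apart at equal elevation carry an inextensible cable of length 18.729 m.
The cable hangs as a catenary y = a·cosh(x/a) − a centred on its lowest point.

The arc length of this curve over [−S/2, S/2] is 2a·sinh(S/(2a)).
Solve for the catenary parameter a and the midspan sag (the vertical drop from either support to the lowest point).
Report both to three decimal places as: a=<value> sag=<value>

a=5.703 sag=5.261

seed: a₀ = √(S³/(24(L−S))) = √(14.498³/(24·4.231)) = 5.478164
iter 1: u=1.323254  f(a)=+3.862e-01  f'(a)=-1.833e+00  a ← 5.478164 − (+3.862e-01/-1.833e+00) = 5.688926
iter 2: u=1.274230  f(a)=+2.341e-02  f'(a)=-1.617e+00  a ← 5.688926 − (+2.341e-02/-1.617e+00) = 5.703407
iter 3: u=1.270995  f(a)=+9.826e-05  f'(a)=-1.603e+00  a ← 5.703407 − (+9.826e-05/-1.603e+00) = 5.703468
iter 4: u=1.270981  f(a)=+1.747e-09  f'(a)=-1.603e+00  a ← 5.703468 − (+1.747e-09/-1.603e+00) = 5.703468
iter 5: u=1.270981  f(a)=+3.553e-15  f'(a)=-1.603e+00  a ← 5.703468 − (+3.553e-15/-1.603e+00) = 5.703468
converged: |Δa| < 1e-12 after 5 iterations
sag = a·(cosh(S/(2a)) − 1) = 5.703468·(cosh(1.270981) − 1) = 5.261175
T_max/T_min = cosh(S/(2a)) = 1.922452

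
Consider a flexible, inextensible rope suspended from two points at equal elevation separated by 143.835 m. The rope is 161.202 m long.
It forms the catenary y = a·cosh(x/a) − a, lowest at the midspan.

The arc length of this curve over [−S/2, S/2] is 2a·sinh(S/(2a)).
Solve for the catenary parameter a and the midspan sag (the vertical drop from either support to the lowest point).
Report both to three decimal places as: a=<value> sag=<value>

a=85.984 sag=31.871

seed: a₀ = √(S³/(24(L−S))) = √(143.835³/(24·17.367)) = 84.494578
iter 1: u=0.851149  f(a)=+6.400e-01  f'(a)=-4.416e-01  a ← 84.494578 − (+6.400e-01/-4.416e-01) = 85.943812
iter 2: u=0.836797  f(a)=+1.684e-02  f'(a)=-4.187e-01  a ← 85.943812 − (+1.684e-02/-4.187e-01) = 85.984029
iter 3: u=0.836405  f(a)=+1.235e-05  f'(a)=-4.181e-01  a ← 85.984029 − (+1.235e-05/-4.181e-01) = 85.984059
iter 4: u=0.836405  f(a)=+6.651e-12  f'(a)=-4.181e-01  a ← 85.984059 − (+6.651e-12/-4.181e-01) = 85.984059
converged: |Δa| < 1e-12 after 4 iterations
sag = a·(cosh(S/(2a)) − 1) = 85.984059·(cosh(0.836405) − 1) = 31.870850
T_max/T_min = cosh(S/(2a)) = 1.370660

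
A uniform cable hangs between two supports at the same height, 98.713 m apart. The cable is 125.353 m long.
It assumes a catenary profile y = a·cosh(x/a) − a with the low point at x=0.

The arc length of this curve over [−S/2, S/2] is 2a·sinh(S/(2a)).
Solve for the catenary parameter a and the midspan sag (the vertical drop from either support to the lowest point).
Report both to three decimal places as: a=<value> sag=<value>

a=40.269 sag=34.229

seed: a₀ = √(S³/(24(L−S))) = √(98.713³/(24·26.640)) = 38.787233
iter 1: u=1.272493  f(a)=+2.242e+00  f'(a)=-1.609e+00  a ← 38.787233 − (+2.242e+00/-1.609e+00) = 40.180283
iter 2: u=1.228376  f(a)=+1.264e-01  f'(a)=-1.432e+00  a ← 40.180283 − (+1.264e-01/-1.432e+00) = 40.268550
iter 3: u=1.225684  f(a)=+4.554e-04  f'(a)=-1.422e+00  a ← 40.268550 − (+4.554e-04/-1.422e+00) = 40.268870
iter 4: u=1.225674  f(a)=+5.953e-09  f'(a)=-1.422e+00  a ← 40.268870 − (+5.953e-09/-1.422e+00) = 40.268870
iter 5: u=1.225674  f(a)=+0.000e+00  f'(a)=-1.422e+00  a ← 40.268870 − (+0.000e+00/-1.422e+00) = 40.268870
converged: |Δa| < 1e-12 after 5 iterations
sag = a·(cosh(S/(2a)) − 1) = 40.268870·(cosh(1.225674) − 1) = 34.228953
T_max/T_min = cosh(S/(2a)) = 1.850010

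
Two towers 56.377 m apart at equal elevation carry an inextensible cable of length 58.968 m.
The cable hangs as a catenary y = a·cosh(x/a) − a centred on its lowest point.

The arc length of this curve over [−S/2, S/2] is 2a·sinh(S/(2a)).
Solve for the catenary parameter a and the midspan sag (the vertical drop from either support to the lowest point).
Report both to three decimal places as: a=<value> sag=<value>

a=54.046 sag=7.519

seed: a₀ = √(S³/(24(L−S))) = √(56.377³/(24·2.591)) = 53.680137
iter 1: u=0.525120  f(a)=+3.596e-02  f'(a)=-9.922e-02  a ← 53.680137 − (+3.596e-02/-9.922e-02) = 54.042542
iter 2: u=0.521598  f(a)=+3.674e-04  f'(a)=-9.720e-02  a ← 54.042542 − (+3.674e-04/-9.720e-02) = 54.046322
iter 3: u=0.521562  f(a)=+3.923e-08  f'(a)=-9.718e-02  a ← 54.046322 − (+3.923e-08/-9.718e-02) = 54.046322
iter 4: u=0.521562  f(a)=-7.105e-15  f'(a)=-9.718e-02  a ← 54.046322 − (-7.105e-15/-9.718e-02) = 54.046322
converged: |Δa| < 1e-12 after 4 iterations
sag = a·(cosh(S/(2a)) − 1) = 54.046322·(cosh(0.521562) − 1) = 7.519181
T_max/T_min = cosh(S/(2a)) = 1.139125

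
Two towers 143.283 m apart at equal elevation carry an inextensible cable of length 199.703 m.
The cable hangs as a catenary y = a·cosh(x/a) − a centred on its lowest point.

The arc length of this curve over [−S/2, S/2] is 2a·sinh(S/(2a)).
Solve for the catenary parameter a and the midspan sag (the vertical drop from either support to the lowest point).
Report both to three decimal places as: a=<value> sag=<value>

a=49.145 sag=62.145

seed: a₀ = √(S³/(24(L−S))) = √(143.283³/(24·56.420)) = 46.609006
iter 1: u=1.537074  f(a)=+7.052e+00  f'(a)=-3.043e+00  a ← 46.609006 − (+7.052e+00/-3.043e+00) = 48.926268
iter 2: u=1.464275  f(a)=+5.601e-01  f'(a)=-2.578e+00  a ← 48.926268 − (+5.601e-01/-2.578e+00) = 49.143550
iter 3: u=1.457801  f(a)=+4.205e-03  f'(a)=-2.539e+00  a ← 49.143550 − (+4.205e-03/-2.539e+00) = 49.145206
iter 4: u=1.457752  f(a)=+2.410e-07  f'(a)=-2.539e+00  a ← 49.145206 − (+2.410e-07/-2.539e+00) = 49.145206
iter 5: u=1.457752  f(a)=+0.000e+00  f'(a)=-2.539e+00  a ← 49.145206 − (+0.000e+00/-2.539e+00) = 49.145206
converged: |Δa| < 1e-12 after 5 iterations
sag = a·(cosh(S/(2a)) − 1) = 49.145206·(cosh(1.457752) − 1) = 62.145285
T_max/T_min = cosh(S/(2a)) = 2.264524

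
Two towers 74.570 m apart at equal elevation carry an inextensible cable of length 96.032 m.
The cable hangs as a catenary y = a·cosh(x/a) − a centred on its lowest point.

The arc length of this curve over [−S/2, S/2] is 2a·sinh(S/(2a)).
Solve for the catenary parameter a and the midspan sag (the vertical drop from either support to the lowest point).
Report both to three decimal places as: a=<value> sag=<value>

a=29.525 sag=26.842

seed: a₀ = √(S³/(24(L−S))) = √(74.570³/(24·21.462)) = 28.373016
iter 1: u=1.314101  f(a)=+1.931e+00  f'(a)=-1.791e+00  a ← 28.373016 − (+1.931e+00/-1.791e+00) = 29.451426
iter 2: u=1.265983  f(a)=+1.156e-01  f'(a)=-1.582e+00  a ← 29.451426 − (+1.156e-01/-1.582e+00) = 29.524460
iter 3: u=1.262851  f(a)=+4.721e-04  f'(a)=-1.569e+00  a ← 29.524460 − (+4.721e-04/-1.569e+00) = 29.524761
iter 4: u=1.262838  f(a)=+7.949e-09  f'(a)=-1.569e+00  a ← 29.524761 − (+7.949e-09/-1.569e+00) = 29.524761
iter 5: u=1.262838  f(a)=+0.000e+00  f'(a)=-1.569e+00  a ← 29.524761 − (+0.000e+00/-1.569e+00) = 29.524761
converged: |Δa| < 1e-12 after 5 iterations
sag = a·(cosh(S/(2a)) − 1) = 29.524761·(cosh(1.262838) − 1) = 26.842319
T_max/T_min = cosh(S/(2a)) = 1.909146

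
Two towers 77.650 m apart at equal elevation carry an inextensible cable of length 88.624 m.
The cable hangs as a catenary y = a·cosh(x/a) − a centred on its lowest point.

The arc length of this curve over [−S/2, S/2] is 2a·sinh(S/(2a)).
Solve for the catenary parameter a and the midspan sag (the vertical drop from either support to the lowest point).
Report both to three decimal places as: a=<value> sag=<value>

seed: a₀ = √(S³/(24(L−S))) = √(77.650³/(24·10.974)) = 42.162280
iter 1: u=0.920847  f(a)=+4.748e-01  f'(a)=-5.661e-01  a ← 42.162280 − (+4.748e-01/-5.661e-01) = 43.001026
iter 2: u=0.902885  f(a)=+1.454e-02  f'(a)=-5.319e-01  a ← 43.001026 − (+1.454e-02/-5.319e-01) = 43.028359
iter 3: u=0.902312  f(a)=+1.458e-05  f'(a)=-5.308e-01  a ← 43.028359 − (+1.458e-05/-5.308e-01) = 43.028387
iter 4: u=0.902311  f(a)=+1.472e-11  f'(a)=-5.308e-01  a ← 43.028387 − (+1.472e-11/-5.308e-01) = 43.028387
converged: |Δa| < 1e-12 after 4 iterations
sag = a·(cosh(S/(2a)) − 1) = 43.028387·(cosh(0.902311) − 1) = 18.737262
T_max/T_min = cosh(S/(2a)) = 1.435463

a=43.028 sag=18.737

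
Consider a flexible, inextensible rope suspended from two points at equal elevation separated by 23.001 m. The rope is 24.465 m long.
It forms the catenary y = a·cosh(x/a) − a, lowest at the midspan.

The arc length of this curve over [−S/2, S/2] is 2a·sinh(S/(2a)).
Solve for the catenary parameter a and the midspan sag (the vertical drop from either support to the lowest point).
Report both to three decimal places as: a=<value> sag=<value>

a=18.785 sag=3.632

seed: a₀ = √(S³/(24(L−S))) = √(23.001³/(24·1.464)) = 18.609895
iter 1: u=0.617978  f(a)=+2.821e-02  f'(a)=-1.634e-01  a ← 18.609895 − (+2.821e-02/-1.634e-01) = 18.782513
iter 2: u=0.612298  f(a)=+3.973e-04  f'(a)=-1.589e-01  a ← 18.782513 − (+3.973e-04/-1.589e-01) = 18.785014
iter 3: u=0.612217  f(a)=+8.131e-08  f'(a)=-1.588e-01  a ← 18.785014 − (+8.131e-08/-1.588e-01) = 18.785014
iter 4: u=0.612217  f(a)=+0.000e+00  f'(a)=-1.588e-01  a ← 18.785014 − (+0.000e+00/-1.588e-01) = 18.785014
converged: |Δa| < 1e-12 after 4 iterations
sag = a·(cosh(S/(2a)) − 1) = 18.785014·(cosh(0.612217) − 1) = 3.631739
T_max/T_min = cosh(S/(2a)) = 1.193332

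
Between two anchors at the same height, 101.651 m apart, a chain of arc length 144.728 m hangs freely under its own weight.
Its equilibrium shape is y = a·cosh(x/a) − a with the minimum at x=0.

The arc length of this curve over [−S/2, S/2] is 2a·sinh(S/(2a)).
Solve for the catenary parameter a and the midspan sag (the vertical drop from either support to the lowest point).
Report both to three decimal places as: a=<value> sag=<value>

seed: a₀ = √(S³/(24(L−S))) = √(101.651³/(24·43.077)) = 31.874189
iter 1: u=1.594566  f(a)=+5.820e+00  f'(a)=-3.456e+00  a ← 31.874189 − (+5.820e+00/-3.456e+00) = 33.558392
iter 2: u=1.514539  f(a)=+4.931e-01  f'(a)=-2.893e+00  a ← 33.558392 − (+4.931e-01/-2.893e+00) = 33.728857
iter 3: u=1.506885  f(a)=+4.264e-03  f'(a)=-2.843e+00  a ← 33.728857 − (+4.264e-03/-2.843e+00) = 33.730357
iter 4: u=1.506818  f(a)=+3.249e-07  f'(a)=-2.842e+00  a ← 33.730357 − (+3.249e-07/-2.842e+00) = 33.730357
iter 5: u=1.506818  f(a)=+0.000e+00  f'(a)=-2.842e+00  a ← 33.730357 − (+0.000e+00/-2.842e+00) = 33.730357
converged: |Δa| < 1e-12 after 5 iterations
sag = a·(cosh(S/(2a)) − 1) = 33.730357·(cosh(1.506818) − 1) = 46.108765
T_max/T_min = cosh(S/(2a)) = 2.366981

a=33.730 sag=46.109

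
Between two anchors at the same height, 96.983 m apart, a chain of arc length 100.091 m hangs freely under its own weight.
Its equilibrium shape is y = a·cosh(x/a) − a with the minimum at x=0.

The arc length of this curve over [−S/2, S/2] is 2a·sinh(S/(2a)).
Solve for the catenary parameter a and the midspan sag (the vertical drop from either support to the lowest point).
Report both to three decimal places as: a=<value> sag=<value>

seed: a₀ = √(S³/(24(L−S))) = √(96.983³/(24·3.108)) = 110.585273
iter 1: u=0.438499  f(a)=+3.002e-02  f'(a)=-5.730e-02  a ← 110.585273 − (+3.002e-02/-5.730e-02) = 111.109157
iter 2: u=0.436431  f(a)=+2.146e-04  f'(a)=-5.648e-02  a ← 111.109157 − (+2.146e-04/-5.648e-02) = 111.112958
iter 3: u=0.436416  f(a)=+1.115e-08  f'(a)=-5.648e-02  a ← 111.112958 − (+1.115e-08/-5.648e-02) = 111.112958
iter 4: u=0.436416  f(a)=+2.842e-14  f'(a)=-5.648e-02  a ← 111.112958 − (+2.842e-14/-5.648e-02) = 111.112958
converged: |Δa| < 1e-12 after 4 iterations
sag = a·(cosh(S/(2a)) − 1) = 111.112958·(cosh(0.436416) − 1) = 10.750250
T_max/T_min = cosh(S/(2a)) = 1.096751

a=111.113 sag=10.750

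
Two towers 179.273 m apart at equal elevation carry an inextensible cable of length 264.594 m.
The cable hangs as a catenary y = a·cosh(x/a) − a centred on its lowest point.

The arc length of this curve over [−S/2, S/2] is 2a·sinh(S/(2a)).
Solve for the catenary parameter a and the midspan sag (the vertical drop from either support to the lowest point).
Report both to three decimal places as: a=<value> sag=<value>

a=56.481 sag=87.369

seed: a₀ = √(S³/(24(L−S))) = √(179.273³/(24·85.321)) = 53.044302
iter 1: u=1.689842  f(a)=+1.304e+01  f'(a)=-4.234e+00  a ← 53.044302 − (+1.304e+01/-4.234e+00) = 56.124773
iter 2: u=1.597093  f(a)=+1.223e+00  f'(a)=-3.475e+00  a ← 56.124773 − (+1.223e+00/-3.475e+00) = 56.476627
iter 3: u=1.587143  f(a)=+1.319e-02  f'(a)=-3.400e+00  a ← 56.476627 − (+1.319e-02/-3.400e+00) = 56.480507
iter 4: u=1.587034  f(a)=+1.573e-06  f'(a)=-3.399e+00  a ← 56.480507 − (+1.573e-06/-3.399e+00) = 56.480508
iter 5: u=1.587034  f(a)=+5.684e-14  f'(a)=-3.399e+00  a ← 56.480508 − (+5.684e-14/-3.399e+00) = 56.480508
converged: |Δa| < 1e-12 after 5 iterations
sag = a·(cosh(S/(2a)) − 1) = 56.480508·(cosh(1.587034) − 1) = 87.368524
T_max/T_min = cosh(S/(2a)) = 2.546879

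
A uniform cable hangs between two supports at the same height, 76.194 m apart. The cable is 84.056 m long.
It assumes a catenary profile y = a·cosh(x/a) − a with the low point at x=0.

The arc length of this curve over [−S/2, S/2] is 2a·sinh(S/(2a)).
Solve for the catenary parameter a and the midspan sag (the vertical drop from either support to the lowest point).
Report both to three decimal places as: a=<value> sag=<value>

a=49.150 sag=15.519

seed: a₀ = √(S³/(24(L−S))) = √(76.194³/(24·7.862)) = 48.418242
iter 1: u=0.786832  f(a)=+2.470e-01  f'(a)=-3.453e-01  a ← 48.418242 − (+2.470e-01/-3.453e-01) = 49.133510
iter 2: u=0.775377  f(a)=+5.580e-03  f'(a)=-3.299e-01  a ← 49.133510 − (+5.580e-03/-3.299e-01) = 49.150424
iter 3: u=0.775110  f(a)=+2.993e-06  f'(a)=-3.295e-01  a ← 49.150424 − (+2.993e-06/-3.295e-01) = 49.150433
iter 4: u=0.775110  f(a)=+8.527e-13  f'(a)=-3.295e-01  a ← 49.150433 − (+8.527e-13/-3.295e-01) = 49.150433
converged: |Δa| < 1e-12 after 4 iterations
sag = a·(cosh(S/(2a)) − 1) = 49.150433·(cosh(0.775110) − 1) = 15.518863
T_max/T_min = cosh(S/(2a)) = 1.315742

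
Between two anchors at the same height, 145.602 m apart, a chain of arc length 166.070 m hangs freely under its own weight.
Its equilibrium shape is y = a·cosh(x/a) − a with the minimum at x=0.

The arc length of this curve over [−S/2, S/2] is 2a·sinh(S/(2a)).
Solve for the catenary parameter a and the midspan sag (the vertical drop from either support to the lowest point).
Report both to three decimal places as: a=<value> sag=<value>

a=80.890 sag=35.032

seed: a₀ = √(S³/(24(L−S))) = √(145.602³/(24·20.468)) = 79.269786
iter 1: u=0.918395  f(a)=+8.807e-01  f'(a)=-5.613e-01  a ← 79.269786 − (+8.807e-01/-5.613e-01) = 80.838859
iter 2: u=0.900569  f(a)=+2.683e-02  f'(a)=-5.276e-01  a ← 80.838859 − (+2.683e-02/-5.276e-01) = 80.889714
iter 3: u=0.900003  f(a)=+2.663e-05  f'(a)=-5.265e-01  a ← 80.889714 − (+2.663e-05/-5.265e-01) = 80.889764
iter 4: u=0.900003  f(a)=+2.632e-11  f'(a)=-5.265e-01  a ← 80.889764 − (+2.632e-11/-5.265e-01) = 80.889764
converged: |Δa| < 1e-12 after 4 iterations
sag = a·(cosh(S/(2a)) − 1) = 80.889764·(cosh(0.900003) − 1) = 35.032473
T_max/T_min = cosh(S/(2a)) = 1.433089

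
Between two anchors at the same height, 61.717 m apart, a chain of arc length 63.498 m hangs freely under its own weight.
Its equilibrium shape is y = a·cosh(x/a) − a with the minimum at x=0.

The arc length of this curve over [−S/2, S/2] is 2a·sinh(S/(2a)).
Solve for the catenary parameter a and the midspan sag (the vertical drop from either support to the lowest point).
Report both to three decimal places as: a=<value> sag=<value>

seed: a₀ = √(S³/(24(L−S))) = √(61.717³/(24·1.781)) = 74.159984
iter 1: u=0.416107  f(a)=+1.548e-02  f'(a)=-4.887e-02  a ← 74.159984 − (+1.548e-02/-4.887e-02) = 74.476803
iter 2: u=0.414337  f(a)=+9.978e-05  f'(a)=-4.824e-02  a ← 74.476803 − (+9.978e-05/-4.824e-02) = 74.478871
iter 3: u=0.414326  f(a)=+4.204e-09  f'(a)=-4.824e-02  a ← 74.478871 − (+4.204e-09/-4.824e-02) = 74.478871
iter 4: u=0.414326  f(a)=-2.132e-14  f'(a)=-4.824e-02  a ← 74.478871 − (-2.132e-14/-4.824e-02) = 74.478871
converged: |Δa| < 1e-12 after 4 iterations
sag = a·(cosh(S/(2a)) − 1) = 74.478871·(cosh(0.414326) − 1) = 6.484709
T_max/T_min = cosh(S/(2a)) = 1.087068

a=74.479 sag=6.485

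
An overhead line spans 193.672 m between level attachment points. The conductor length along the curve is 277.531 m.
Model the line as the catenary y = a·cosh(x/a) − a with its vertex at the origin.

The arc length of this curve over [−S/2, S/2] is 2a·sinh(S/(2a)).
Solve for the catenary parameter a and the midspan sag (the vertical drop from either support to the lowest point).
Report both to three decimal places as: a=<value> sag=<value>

a=63.647 sag=89.019

seed: a₀ = √(S³/(24(L−S))) = √(193.672³/(24·83.859)) = 60.078599
iter 1: u=1.611822  f(a)=+1.159e+01  f'(a)=-3.588e+00  a ← 60.078599 − (+1.159e+01/-3.588e+00) = 63.309753
iter 2: u=1.529559  f(a)=+1.001e+00  f'(a)=-2.992e+00  a ← 63.309753 − (+1.001e+00/-2.992e+00) = 63.644205
iter 3: u=1.521521  f(a)=+9.019e-03  f'(a)=-2.939e+00  a ← 63.644205 − (+9.019e-03/-2.939e+00) = 63.647273
iter 4: u=1.521448  f(a)=+7.469e-07  f'(a)=-2.938e+00  a ← 63.647273 − (+7.469e-07/-2.938e+00) = 63.647274
iter 5: u=1.521448  f(a)=+0.000e+00  f'(a)=-2.938e+00  a ← 63.647274 − (+0.000e+00/-2.938e+00) = 63.647274
converged: |Δa| < 1e-12 after 5 iterations
sag = a·(cosh(S/(2a)) − 1) = 63.647274·(cosh(1.521448) − 1) = 89.018503
T_max/T_min = cosh(S/(2a)) = 2.398622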